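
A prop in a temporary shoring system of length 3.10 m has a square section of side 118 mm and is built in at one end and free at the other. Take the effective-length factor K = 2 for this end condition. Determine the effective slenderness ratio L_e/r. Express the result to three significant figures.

λ ≈ 182

I = a⁴/12 = 118⁴/12 = 1.616×10^7 mm⁴
A = 1.392×10^4 mm²;  r_min = √(I/A) = √(1.616×10^7/1.392×10^4) = 34.06 mm
L_e = K·L = 2 × 3.10 m = 6.200 m = 6200.0 mm
λ = L_e / r_min = 6200.0 / 34.06 = 182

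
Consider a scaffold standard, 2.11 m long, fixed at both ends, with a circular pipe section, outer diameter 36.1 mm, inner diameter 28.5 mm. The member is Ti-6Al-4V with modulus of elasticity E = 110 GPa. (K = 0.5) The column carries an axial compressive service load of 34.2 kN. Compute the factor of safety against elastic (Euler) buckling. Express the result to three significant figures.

d_o = 36.1 mm, d_i = 28.5 mm
I = π(d_o⁴ − d_i⁴)/64 = π(36.1⁴ − 28.50⁴)/64 = 5.098×10^4 mm⁴
I = 5.098×10^4 mm⁴ = 5.098×10^-8 m⁴
Effective length L_e = K·L = 0.5 × 2.11 = 1.055 m
P_cr = π²EI / L_e² = π² × 110×10⁹ × 5.098×10^-8 / 1.055² = 4.973×10^4 N
Factor of safety n = P_cr / P = 49.729 / 34.2 = 1.45

n ≈ 1.45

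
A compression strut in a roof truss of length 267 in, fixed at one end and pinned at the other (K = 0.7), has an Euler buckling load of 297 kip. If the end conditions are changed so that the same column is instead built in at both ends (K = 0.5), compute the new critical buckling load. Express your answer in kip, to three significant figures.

P_cr ∝ 1/K², so P_cr,new = P_cr,old × (K_old/K_new)² = 297 × (0.7/0.5)²
= 297 × 1.960 = 582 kip

P_cr ≈ 582 kip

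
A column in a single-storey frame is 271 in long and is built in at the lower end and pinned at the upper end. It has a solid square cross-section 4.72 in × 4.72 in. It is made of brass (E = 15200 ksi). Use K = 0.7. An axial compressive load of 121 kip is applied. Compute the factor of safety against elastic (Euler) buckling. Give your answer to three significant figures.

n ≈ 1.42

I = a⁴/12 = 4.72⁴/12 = 41.36 in⁴
Effective length L_e = K·L = 0.7 × 271 = 189.7 in
P_cr = π²EI / L_e² = π² × 15200×10³ × 41.36 / 189.7² = 1.724×10^5 lb
Factor of safety n = P_cr / P = 172.42 / 121 = 1.42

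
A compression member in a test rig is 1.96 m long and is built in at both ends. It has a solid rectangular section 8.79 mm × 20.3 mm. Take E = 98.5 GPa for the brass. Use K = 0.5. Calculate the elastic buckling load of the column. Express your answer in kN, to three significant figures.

P_cr ≈ 1.16 kN

Buckling occurs about the weak axis: I_min = h·b³/12 with b = 8.79 mm (the shorter side).
I_min = 20.3×8.79³/12 = 1.149×10^3 mm⁴
I = 1.149×10^3 mm⁴ = 1.149×10^-9 m⁴
Effective length L_e = K·L = 0.5 × 1.96 = 0.9800 m
P_cr = π²EI / L_e² = π² × 98.5×10⁹ × 1.149×10^-9 / 0.9800² = 1.163×10^3 N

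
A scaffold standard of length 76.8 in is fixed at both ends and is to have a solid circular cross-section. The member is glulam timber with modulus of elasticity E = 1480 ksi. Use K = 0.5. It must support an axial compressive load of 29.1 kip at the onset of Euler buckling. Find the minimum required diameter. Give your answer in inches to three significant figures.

L_e = K·L = 0.5 × 76.8 = 38.40 in
Required I = P_cr·L_e²/(π²E) = 2.910×10^4 × 38.40² / (π² × 1.48×10^6) = 2.938 in⁴
Solid circle: I = πd⁴/64  ⇒  d = (64I/π)^(1/4) = (64×2.938/π)^(1/4) = 2.78 in

d ≈ 2.78 in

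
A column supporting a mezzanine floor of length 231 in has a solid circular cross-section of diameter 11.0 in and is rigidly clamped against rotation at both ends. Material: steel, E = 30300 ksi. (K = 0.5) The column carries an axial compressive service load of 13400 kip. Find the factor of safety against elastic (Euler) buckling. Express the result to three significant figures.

I = πd⁴/64 = π×11.0⁴/64 = 718.7 in⁴
Effective length L_e = K·L = 0.5 × 231 = 115.5 in
P_cr = π²EI / L_e² = π² × 30300×10³ × 718.7 / 115.5² = 1.611×10^7 lb
Factor of safety n = P_cr / P = 16111 / 13400 = 1.20

n ≈ 1.20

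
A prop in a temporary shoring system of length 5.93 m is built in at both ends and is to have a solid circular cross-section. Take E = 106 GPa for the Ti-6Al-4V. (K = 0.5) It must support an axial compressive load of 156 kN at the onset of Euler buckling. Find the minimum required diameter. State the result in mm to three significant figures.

L_e = K·L = 0.5 × 5.93 = 2.965 m
Required I = P_cr·L_e²/(π²E) = 1.560×10^5 × 2.965² / (π² × 1.06×10^11) = 1.311×10^-6 m⁴
I_req = 1.311×10^6 mm⁴
Solid circle: I = πd⁴/64  ⇒  d = (64I/π)^(1/4) = (64×1.311×10^6/π)^(1/4) = 71.9 mm

d ≈ 71.9 mm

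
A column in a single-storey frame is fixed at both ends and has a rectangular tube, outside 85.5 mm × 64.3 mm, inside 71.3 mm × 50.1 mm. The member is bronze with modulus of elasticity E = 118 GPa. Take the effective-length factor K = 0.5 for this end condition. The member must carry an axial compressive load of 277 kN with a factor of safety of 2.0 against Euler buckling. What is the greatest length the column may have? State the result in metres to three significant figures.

L_max ≈ 3.11 m

Weak-axis I_min = (h_o·b_o³ − h_i·b_i³)/12 with b_o = 64.3, b_i = 50.10 mm (shorter outer/inner sides).
I_min = (85.5×64.3³ − 71.30×50.10³)/12 = 1.147×10^6 mm⁴
I = 1.147×10^-6 m⁴
Required critical load P_cr = n·P = 2.0 × 277 = 554.0 kN = 5.540×10^5 N
From P_cr = π²EI/(K·L)²:  L = (1/K)·√(π²EI/P_cr) = (1/0.5)·√(π²×1.18×10^11×1.147×10^-6/5.540×10^5)
L = 3.11 m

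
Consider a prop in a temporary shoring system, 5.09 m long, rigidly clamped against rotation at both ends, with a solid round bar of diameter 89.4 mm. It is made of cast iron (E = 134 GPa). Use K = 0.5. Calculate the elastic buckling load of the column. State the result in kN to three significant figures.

P_cr ≈ 640 kN

I = πd⁴/64 = π×89.4⁴/64 = 3.136×10^6 mm⁴
I = 3.136×10^6 mm⁴ = 3.136×10^-6 m⁴
Effective length L_e = K·L = 0.5 × 5.09 = 2.545 m
P_cr = π²EI / L_e² = π² × 134×10⁹ × 3.136×10^-6 / 2.545² = 6.402×10^5 N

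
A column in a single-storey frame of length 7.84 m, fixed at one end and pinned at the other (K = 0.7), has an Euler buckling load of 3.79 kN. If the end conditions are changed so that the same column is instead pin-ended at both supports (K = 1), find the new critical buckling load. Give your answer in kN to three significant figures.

P_cr ∝ 1/K², so P_cr,new = P_cr,old × (K_old/K_new)² = 3.79 × (0.7/1)²
= 3.79 × 0.4900 = 1.86 kN

P_cr ≈ 1.86 kN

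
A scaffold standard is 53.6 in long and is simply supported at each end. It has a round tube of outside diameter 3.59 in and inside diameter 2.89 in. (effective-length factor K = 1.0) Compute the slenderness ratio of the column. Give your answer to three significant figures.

λ ≈ 46.5

d_o = 3.59 in, d_i = 2.89 in
I = π(d_o⁴ − d_i⁴)/64 = π(3.59⁴ − 2.890⁴)/64 = 4.729 in⁴
A = 3.563 in²;  r_min = √(I/A) = √(4.729/3.563) = 1.152 in
L_e = K·L = 1 × 53.6 = 53.60 in
λ = L_e / r_min = 53.600 / 1.152 = 46.5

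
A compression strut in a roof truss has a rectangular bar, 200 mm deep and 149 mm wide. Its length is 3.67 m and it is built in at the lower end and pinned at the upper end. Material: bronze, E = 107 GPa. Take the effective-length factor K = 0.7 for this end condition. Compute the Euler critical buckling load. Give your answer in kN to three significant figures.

Buckling occurs about the weak axis: I_min = h·b³/12 with b = 149 mm (the shorter side).
I_min = 200×149³/12 = 5.513×10^7 mm⁴
I = 5.513×10^7 mm⁴ = 5.513×10^-5 m⁴
Effective length L_e = K·L = 0.7 × 3.67 = 2.569 m
P_cr = π²EI / L_e² = π² × 107×10⁹ × 5.513×10^-5 / 2.569² = 8.822×10^6 N

P_cr ≈ 8820 kN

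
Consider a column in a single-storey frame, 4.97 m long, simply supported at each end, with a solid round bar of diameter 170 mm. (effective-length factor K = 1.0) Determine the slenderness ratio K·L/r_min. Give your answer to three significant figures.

I = πd⁴/64 = π×170⁴/64 = 4.100×10^7 mm⁴
A = 2.270×10^4 mm²;  r_min = √(I/A) = √(4.100×10^7/2.270×10^4) = 42.50 mm
L_e = K·L = 1 × 4.97 m = 4.970 m = 4970.0 mm
λ = L_e / r_min = 4970.0 / 42.50 = 117

λ ≈ 117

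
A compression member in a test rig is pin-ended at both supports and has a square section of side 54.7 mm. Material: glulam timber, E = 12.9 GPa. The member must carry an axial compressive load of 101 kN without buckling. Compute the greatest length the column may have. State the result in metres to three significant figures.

L_max ≈ 0.970 m

I = a⁴/12 = 54.7⁴/12 = 7.461×10^5 mm⁴
I = 7.461×10^-7 m⁴
At the buckling limit P_cr = P = 1.010×10^5 N
From P_cr = π²EI/(K·L)²:  L = (1/K)·√(π²EI/P_cr) = (1/1)·√(π²×1.29×10^10×7.461×10^-7/1.010×10^5)
L = 0.970 m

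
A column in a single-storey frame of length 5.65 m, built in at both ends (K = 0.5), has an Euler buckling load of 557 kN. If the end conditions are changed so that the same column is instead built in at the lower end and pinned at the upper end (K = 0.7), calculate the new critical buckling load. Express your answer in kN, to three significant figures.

P_cr ≈ 284 kN

P_cr ∝ 1/K², so P_cr,new = P_cr,old × (K_old/K_new)² = 557 × (0.5/0.7)²
= 557 × 0.5102 = 284 kN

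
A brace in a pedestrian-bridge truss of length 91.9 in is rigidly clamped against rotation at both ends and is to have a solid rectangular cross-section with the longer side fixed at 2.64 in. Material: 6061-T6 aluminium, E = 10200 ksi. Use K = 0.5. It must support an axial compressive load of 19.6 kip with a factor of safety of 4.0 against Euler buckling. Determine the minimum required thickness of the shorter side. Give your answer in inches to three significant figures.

b ≈ 1.96 in

Required P_cr = n·P = 4.0 × 19.6 = 78.40 kip
L_e = K·L = 0.5 × 91.9 = 45.95 in
Required I = P_cr·L_e²/(π²E) = 7.840×10^4 × 45.95² / (π² × 1.02×10^7) = 1.644 in⁴
Rectangle, weak axis: I_min = h·b³/12 with h = 2.64 in fixed  ⇒  b = (12I/h)^(1/3) = 1.96 in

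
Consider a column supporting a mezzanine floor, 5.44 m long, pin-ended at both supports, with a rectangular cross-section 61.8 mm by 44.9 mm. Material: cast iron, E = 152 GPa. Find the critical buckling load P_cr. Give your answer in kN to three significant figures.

P_cr ≈ 23.6 kN

Buckling occurs about the weak axis: I_min = h·b³/12 with b = 44.9 mm (the shorter side).
I_min = 61.8×44.9³/12 = 4.662×10^5 mm⁴
I = 4.662×10^5 mm⁴ = 4.662×10^-7 m⁴
Effective length L_e = K·L = 1 × 5.44 = 5.440 m
P_cr = π²EI / L_e² = π² × 152×10⁹ × 4.662×10^-7 / 5.440² = 2.363×10^4 N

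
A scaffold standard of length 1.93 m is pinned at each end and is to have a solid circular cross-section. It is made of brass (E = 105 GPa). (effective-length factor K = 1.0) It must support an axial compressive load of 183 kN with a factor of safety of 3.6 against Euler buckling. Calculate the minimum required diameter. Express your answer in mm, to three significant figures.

d ≈ 83.3 mm

Required P_cr = n·P = 3.6 × 183 = 658.8 kN
L_e = K·L = 1 × 1.93 = 1.930 m
Required I = P_cr·L_e²/(π²E) = 6.588×10^5 × 1.930² / (π² × 1.05×10^11) = 2.368×10^-6 m⁴
I_req = 2.368×10^6 mm⁴
Solid circle: I = πd⁴/64  ⇒  d = (64I/π)^(1/4) = (64×2.368×10^6/π)^(1/4) = 83.3 mm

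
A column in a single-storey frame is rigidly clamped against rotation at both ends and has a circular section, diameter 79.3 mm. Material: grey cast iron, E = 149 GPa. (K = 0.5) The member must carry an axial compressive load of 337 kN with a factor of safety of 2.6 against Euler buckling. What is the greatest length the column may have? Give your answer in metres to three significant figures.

L_max ≈ 3.61 m

I = πd⁴/64 = π×79.3⁴/64 = 1.941×10^6 mm⁴
I = 1.941×10^-6 m⁴
Required critical load P_cr = n·P = 2.6 × 337 = 876.2 kN = 8.762×10^5 N
From P_cr = π²EI/(K·L)²:  L = (1/K)·√(π²EI/P_cr) = (1/0.5)·√(π²×1.49×10^11×1.941×10^-6/8.762×10^5)
L = 3.61 m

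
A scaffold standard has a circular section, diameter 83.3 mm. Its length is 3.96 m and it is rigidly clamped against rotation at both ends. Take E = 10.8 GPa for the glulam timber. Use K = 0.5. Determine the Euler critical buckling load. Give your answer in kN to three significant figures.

I = πd⁴/64 = π×83.3⁴/64 = 2.363×10^6 mm⁴
I = 2.363×10^6 mm⁴ = 2.363×10^-6 m⁴
Effective length L_e = K·L = 0.5 × 3.96 = 1.980 m
P_cr = π²EI / L_e² = π² × 10.8×10⁹ × 2.363×10^-6 / 1.980² = 6.426×10^4 N

P_cr ≈ 64.3 kN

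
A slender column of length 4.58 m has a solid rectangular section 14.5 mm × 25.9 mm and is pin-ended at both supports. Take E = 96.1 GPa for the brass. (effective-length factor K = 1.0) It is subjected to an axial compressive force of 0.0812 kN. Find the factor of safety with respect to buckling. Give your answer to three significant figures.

n ≈ 3.66

Buckling occurs about the weak axis: I_min = h·b³/12 with b = 14.5 mm (the shorter side).
I_min = 25.9×14.5³/12 = 6.580×10^3 mm⁴
I = 6.580×10^3 mm⁴ = 6.580×10^-9 m⁴
Effective length L_e = K·L = 1 × 4.58 = 4.580 m
P_cr = π²EI / L_e² = π² × 96.1×10⁹ × 6.580×10^-9 / 4.580² = 297.5 N
Factor of safety n = P_cr / P = 0.29752 / 0.0812 = 3.66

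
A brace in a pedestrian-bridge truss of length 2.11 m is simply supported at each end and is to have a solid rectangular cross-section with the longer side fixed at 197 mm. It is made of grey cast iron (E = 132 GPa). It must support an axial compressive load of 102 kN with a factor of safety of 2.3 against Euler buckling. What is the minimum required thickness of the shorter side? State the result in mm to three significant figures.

Required P_cr = n·P = 2.3 × 102 = 234.6 kN
L_e = K·L = 1 × 2.11 = 2.110 m
Required I = P_cr·L_e²/(π²E) = 2.346×10^5 × 2.110² / (π² × 1.32×10^11) = 8.017×10^-7 m⁴
I_req = 8.017×10^5 mm⁴
Rectangle, weak axis: I_min = h·b³/12 with h = 197 mm fixed  ⇒  b = (12I/h)^(1/3) = 36.6 mm

b ≈ 36.6 mm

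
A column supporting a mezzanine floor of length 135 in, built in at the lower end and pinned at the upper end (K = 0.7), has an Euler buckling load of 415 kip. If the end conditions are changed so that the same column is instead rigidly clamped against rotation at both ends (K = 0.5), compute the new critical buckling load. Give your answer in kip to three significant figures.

P_cr ∝ 1/K², so P_cr,new = P_cr,old × (K_old/K_new)² = 415 × (0.7/0.5)²
= 415 × 1.960 = 813 kip

P_cr ≈ 813 kip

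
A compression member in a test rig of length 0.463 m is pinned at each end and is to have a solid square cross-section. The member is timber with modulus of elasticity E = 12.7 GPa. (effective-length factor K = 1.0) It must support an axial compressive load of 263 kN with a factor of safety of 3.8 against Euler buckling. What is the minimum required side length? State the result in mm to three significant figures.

Required P_cr = n·P = 3.8 × 263 = 999.4 kN
L_e = K·L = 1 × 0.463 = 0.4630 m
Required I = P_cr·L_e²/(π²E) = 9.994×10^5 × 0.4630² / (π² × 1.27×10^10) = 1.709×10^-6 m⁴
I_req = 1.709×10^6 mm⁴
Solid square: I = a⁴/12  ⇒  a = (12I)^(1/4) = (12×1.709×10^6)^(1/4) = 67.3 mm

a ≈ 67.3 mm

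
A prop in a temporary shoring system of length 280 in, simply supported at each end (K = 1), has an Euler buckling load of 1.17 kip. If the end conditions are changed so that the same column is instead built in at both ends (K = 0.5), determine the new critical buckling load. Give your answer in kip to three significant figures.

P_cr ∝ 1/K², so P_cr,new = P_cr,old × (K_old/K_new)² = 1.17 × (1/0.5)²
= 1.17 × 4.000 = 4.68 kip

P_cr ≈ 4.68 kip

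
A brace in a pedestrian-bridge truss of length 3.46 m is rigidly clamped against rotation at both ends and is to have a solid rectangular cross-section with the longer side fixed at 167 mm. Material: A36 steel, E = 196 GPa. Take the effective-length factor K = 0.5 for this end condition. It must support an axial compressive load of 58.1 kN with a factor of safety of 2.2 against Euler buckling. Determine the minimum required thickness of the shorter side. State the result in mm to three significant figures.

b ≈ 24.2 mm

Required P_cr = n·P = 2.2 × 58.1 = 127.8 kN
L_e = K·L = 0.5 × 3.46 = 1.730 m
Required I = P_cr·L_e²/(π²E) = 1.278×10^5 × 1.730² / (π² × 1.96×10^11) = 1.978×10^-7 m⁴
I_req = 1.978×10^5 mm⁴
Rectangle, weak axis: I_min = h·b³/12 with h = 167 mm fixed  ⇒  b = (12I/h)^(1/3) = 24.2 mm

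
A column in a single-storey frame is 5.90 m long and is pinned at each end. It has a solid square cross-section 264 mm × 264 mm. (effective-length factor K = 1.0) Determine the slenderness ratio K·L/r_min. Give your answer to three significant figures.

λ ≈ 77.4

For a square r = a/√12 = 264/√12 = 76.21 mm
L_e = K·L = 1 × 5.90 m = 5.900 m = 5900.0 mm
λ = L_e / r_min = 5900.0 / 76.21 = 77.4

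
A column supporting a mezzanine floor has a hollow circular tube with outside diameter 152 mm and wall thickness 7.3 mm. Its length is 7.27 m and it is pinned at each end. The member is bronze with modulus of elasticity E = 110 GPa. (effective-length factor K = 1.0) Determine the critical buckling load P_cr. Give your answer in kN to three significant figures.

Inner diameter d_i = 152 − 2×7.3 = 137.4 mm
I = π(d_o⁴ − d_i⁴)/64 = π(152⁴ − 137.4⁴)/64 = 8.707×10^6 mm⁴
I = 8.707×10^6 mm⁴ = 8.707×10^-6 m⁴
Effective length L_e = K·L = 1 × 7.27 = 7.270 m
P_cr = π²EI / L_e² = π² × 110×10⁹ × 8.707×10^-6 / 7.270² = 1.789×10^5 N

P_cr ≈ 179 kN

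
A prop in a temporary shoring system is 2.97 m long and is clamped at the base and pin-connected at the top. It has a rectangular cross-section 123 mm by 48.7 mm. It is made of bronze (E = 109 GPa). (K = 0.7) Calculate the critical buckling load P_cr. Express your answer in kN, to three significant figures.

P_cr ≈ 295 kN

Buckling occurs about the weak axis: I_min = h·b³/12 with b = 48.7 mm (the shorter side).
I_min = 123×48.7³/12 = 1.184×10^6 mm⁴
I = 1.184×10^6 mm⁴ = 1.184×10^-6 m⁴
Effective length L_e = K·L = 0.7 × 2.97 = 2.079 m
P_cr = π²EI / L_e² = π² × 109×10⁹ × 1.184×10^-6 / 2.079² = 2.947×10^5 N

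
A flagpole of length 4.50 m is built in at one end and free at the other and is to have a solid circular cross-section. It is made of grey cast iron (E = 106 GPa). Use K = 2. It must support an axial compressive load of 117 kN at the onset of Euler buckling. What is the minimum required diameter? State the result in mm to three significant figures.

L_e = K·L = 2 × 4.50 = 9.000 m
Required I = P_cr·L_e²/(π²E) = 1.170×10^5 × 9.000² / (π² × 1.06×10^11) = 9.059×10^-6 m⁴
I_req = 9.059×10^6 mm⁴
Solid circle: I = πd⁴/64  ⇒  d = (64I/π)^(1/4) = (64×9.059×10^6/π)^(1/4) = 117 mm

d ≈ 117 mm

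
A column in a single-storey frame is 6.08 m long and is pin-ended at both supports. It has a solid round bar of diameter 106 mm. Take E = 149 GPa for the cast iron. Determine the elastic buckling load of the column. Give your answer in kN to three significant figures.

I = πd⁴/64 = π×106⁴/64 = 6.197×10^6 mm⁴
I = 6.197×10^6 mm⁴ = 6.197×10^-6 m⁴
Effective length L_e = K·L = 1 × 6.08 = 6.080 m
P_cr = π²EI / L_e² = π² × 149×10⁹ × 6.197×10^-6 / 6.080² = 2.465×10^5 N

P_cr ≈ 247 kN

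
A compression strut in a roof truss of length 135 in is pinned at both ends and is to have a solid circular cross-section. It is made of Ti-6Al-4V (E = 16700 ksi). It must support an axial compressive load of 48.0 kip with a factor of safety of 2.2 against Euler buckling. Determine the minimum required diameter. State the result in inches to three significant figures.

d ≈ 3.93 in

Required P_cr = n·P = 2.2 × 48.0 = 105.6 kip
L_e = K·L = 1 × 135 = 135.0 in
Required I = P_cr·L_e²/(π²E) = 1.056×10^5 × 135.0² / (π² × 1.67×10^7) = 11.68 in⁴
Solid circle: I = πd⁴/64  ⇒  d = (64I/π)^(1/4) = (64×11.68/π)^(1/4) = 3.93 in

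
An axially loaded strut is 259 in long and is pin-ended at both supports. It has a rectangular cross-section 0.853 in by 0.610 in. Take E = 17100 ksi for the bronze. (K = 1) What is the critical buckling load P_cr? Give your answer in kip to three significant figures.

P_cr ≈ 0.0406 kip

Buckling occurs about the weak axis: I_min = h·b³/12 with b = 0.610 in (the shorter side).
I_min = 0.853×0.610³/12 = 1.613×10^-2 in⁴
Effective length L_e = K·L = 1 × 259 = 259.0 in
P_cr = π²EI / L_e² = π² × 17100×10³ × 1.613×10^-2 / 259.0² = 40.59 lb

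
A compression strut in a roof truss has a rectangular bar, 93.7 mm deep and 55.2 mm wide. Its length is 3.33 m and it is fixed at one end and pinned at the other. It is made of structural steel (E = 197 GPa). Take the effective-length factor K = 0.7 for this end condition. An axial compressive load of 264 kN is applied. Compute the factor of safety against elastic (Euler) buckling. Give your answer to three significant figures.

n ≈ 1.78

Buckling occurs about the weak axis: I_min = h·b³/12 with b = 55.2 mm (the shorter side).
I_min = 93.7×55.2³/12 = 1.313×10^6 mm⁴
I = 1.313×10^6 mm⁴ = 1.313×10^-6 m⁴
Effective length L_e = K·L = 0.7 × 3.33 = 2.331 m
P_cr = π²EI / L_e² = π² × 197×10⁹ × 1.313×10^-6 / 2.331² = 4.700×10^5 N
Factor of safety n = P_cr / P = 469.96 / 264 = 1.78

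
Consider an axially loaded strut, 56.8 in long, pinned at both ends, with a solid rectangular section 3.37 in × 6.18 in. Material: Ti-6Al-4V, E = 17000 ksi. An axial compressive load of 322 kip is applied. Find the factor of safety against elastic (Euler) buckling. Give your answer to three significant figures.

n ≈ 3.18

Buckling occurs about the weak axis: I_min = h·b³/12 with b = 3.37 in (the shorter side).
I_min = 6.18×3.37³/12 = 19.71 in⁴
Effective length L_e = K·L = 1 × 56.8 = 56.80 in
P_cr = π²EI / L_e² = π² × 17000×10³ × 19.71 / 56.80² = 1.025×10^6 lb
Factor of safety n = P_cr / P = 1025.1 / 322 = 3.18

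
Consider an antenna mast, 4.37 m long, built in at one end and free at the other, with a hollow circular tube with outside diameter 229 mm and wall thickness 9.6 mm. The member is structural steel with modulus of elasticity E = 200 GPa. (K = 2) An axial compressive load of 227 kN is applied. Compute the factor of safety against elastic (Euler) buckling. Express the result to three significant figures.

Inner diameter d_i = 229 − 2×9.6 = 209.8 mm
I = π(d_o⁴ − d_i⁴)/64 = π(229⁴ − 209.8⁴)/64 = 3.989×10^7 mm⁴
I = 3.989×10^7 mm⁴ = 3.989×10^-5 m⁴
Effective length L_e = K·L = 2 × 4.37 = 8.740 m
P_cr = π²EI / L_e² = π² × 200×10⁹ × 3.989×10^-5 / 8.740² = 1.031×10^6 N
Factor of safety n = P_cr / P = 1030.8 / 227 = 4.54

n ≈ 4.54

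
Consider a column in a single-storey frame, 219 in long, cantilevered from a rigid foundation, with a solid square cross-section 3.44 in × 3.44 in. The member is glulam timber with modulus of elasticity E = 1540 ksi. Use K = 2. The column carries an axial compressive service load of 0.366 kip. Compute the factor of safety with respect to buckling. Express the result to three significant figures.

n ≈ 2.53

I = a⁴/12 = 3.44⁴/12 = 11.67 in⁴
Effective length L_e = K·L = 2 × 219 = 438.0 in
P_cr = π²EI / L_e² = π² × 1540×10³ × 11.67 / 438.0² = 924.5 lb
Factor of safety n = P_cr / P = 0.92454 / 0.366 = 2.53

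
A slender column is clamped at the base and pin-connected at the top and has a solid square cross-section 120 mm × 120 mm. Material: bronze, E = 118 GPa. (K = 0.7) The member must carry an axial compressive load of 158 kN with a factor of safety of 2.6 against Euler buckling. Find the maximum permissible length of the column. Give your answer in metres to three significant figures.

L_max ≈ 10.0 m

I = a⁴/12 = 120⁴/12 = 1.728×10^7 mm⁴
I = 1.728×10^-5 m⁴
Required critical load P_cr = n·P = 2.6 × 158 = 410.8 kN = 4.108×10^5 N
From P_cr = π²EI/(K·L)²:  L = (1/K)·√(π²EI/P_cr) = (1/0.7)·√(π²×1.18×10^11×1.728×10^-5/4.108×10^5)
L = 10.0 m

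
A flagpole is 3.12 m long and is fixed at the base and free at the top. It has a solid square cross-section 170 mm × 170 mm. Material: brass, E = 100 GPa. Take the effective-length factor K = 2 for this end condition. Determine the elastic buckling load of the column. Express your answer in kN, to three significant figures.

P_cr ≈ 1760 kN

I = a⁴/12 = 170⁴/12 = 6.960×10^7 mm⁴
I = 6.960×10^7 mm⁴ = 6.960×10^-5 m⁴
Effective length L_e = K·L = 2 × 3.12 = 6.240 m
P_cr = π²EI / L_e² = π² × 100×10⁹ × 6.960×10^-5 / 6.240² = 1.764×10^6 N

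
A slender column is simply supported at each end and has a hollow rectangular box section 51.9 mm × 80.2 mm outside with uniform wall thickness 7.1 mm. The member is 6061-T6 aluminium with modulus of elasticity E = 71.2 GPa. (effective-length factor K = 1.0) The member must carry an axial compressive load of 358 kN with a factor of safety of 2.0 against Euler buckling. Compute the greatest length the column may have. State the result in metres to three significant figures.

L_max ≈ 0.792 m

Inner dimensions: h_i = 80.2 − 2×7.1 = 66.00 mm, b_i = 51.9 − 2×7.1 = 37.70 mm
Weak-axis I_min = (h_o·b_o³ − h_i·b_i³)/12 with b_o = 51.9, b_i = 37.70 mm (shorter outer/inner sides).
I_min = (80.2×51.9³ − 66.00×37.70³)/12 = 6.396×10^5 mm⁴
I = 6.396×10^-7 m⁴
Required critical load P_cr = n·P = 2.0 × 358 = 716.0 kN = 7.160×10^5 N
From P_cr = π²EI/(K·L)²:  L = (1/K)·√(π²EI/P_cr) = (1/1)·√(π²×7.12×10^10×6.396×10^-7/7.160×10^5)
L = 0.792 m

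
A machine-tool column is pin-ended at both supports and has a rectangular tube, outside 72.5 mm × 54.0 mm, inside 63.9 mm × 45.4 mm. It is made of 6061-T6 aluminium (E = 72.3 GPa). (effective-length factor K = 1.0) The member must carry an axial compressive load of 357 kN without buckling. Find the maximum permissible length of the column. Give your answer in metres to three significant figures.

Weak-axis I_min = (h_o·b_o³ − h_i·b_i³)/12 with b_o = 54.0, b_i = 45.40 mm (shorter outer/inner sides).
I_min = (72.5×54.0³ − 63.90×45.40³)/12 = 4.530×10^5 mm⁴
I = 4.530×10^-7 m⁴
At the buckling limit P_cr = P = 3.570×10^5 N
From P_cr = π²EI/(K·L)²:  L = (1/K)·√(π²EI/P_cr) = (1/1)·√(π²×7.23×10^10×4.530×10^-7/3.570×10^5)
L = 0.952 m

L_max ≈ 0.952 m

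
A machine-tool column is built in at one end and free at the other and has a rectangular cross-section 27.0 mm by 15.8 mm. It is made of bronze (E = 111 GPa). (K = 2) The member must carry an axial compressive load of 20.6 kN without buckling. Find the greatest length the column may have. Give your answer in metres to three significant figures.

Buckling occurs about the weak axis: I_min = h·b³/12 with b = 15.8 mm (the shorter side).
I_min = 27.0×15.8³/12 = 8.875×10^3 mm⁴
I = 8.875×10^-9 m⁴
At the buckling limit P_cr = P = 2.060×10^4 N
From P_cr = π²EI/(K·L)²:  L = (1/K)·√(π²EI/P_cr) = (1/2)·√(π²×1.11×10^11×8.875×10^-9/2.060×10^4)
L = 0.343 m

L_max ≈ 0.343 m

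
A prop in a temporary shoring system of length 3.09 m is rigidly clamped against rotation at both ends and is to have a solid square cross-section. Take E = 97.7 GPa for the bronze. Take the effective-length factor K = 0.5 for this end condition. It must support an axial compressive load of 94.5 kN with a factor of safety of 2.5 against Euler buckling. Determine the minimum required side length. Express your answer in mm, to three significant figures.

Required P_cr = n·P = 2.5 × 94.5 = 236.2 kN
L_e = K·L = 0.5 × 3.09 = 1.545 m
Required I = P_cr·L_e²/(π²E) = 2.362×10^5 × 1.545² / (π² × 9.77×10^10) = 5.848×10^-7 m⁴
I_req = 5.848×10^5 mm⁴
Solid square: I = a⁴/12  ⇒  a = (12I)^(1/4) = (12×5.848×10^5)^(1/4) = 51.5 mm

a ≈ 51.5 mm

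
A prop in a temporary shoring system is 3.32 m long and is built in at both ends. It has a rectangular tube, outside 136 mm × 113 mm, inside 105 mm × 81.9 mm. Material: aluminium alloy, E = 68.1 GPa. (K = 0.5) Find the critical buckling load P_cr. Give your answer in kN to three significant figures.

P_cr ≈ 2820 kN

Weak-axis I_min = (h_o·b_o³ − h_i·b_i³)/12 with b_o = 113, b_i = 81.90 mm (shorter outer/inner sides).
I_min = (136×113³ − 105.0×81.90³)/12 = 1.155×10^7 mm⁴
I = 1.155×10^7 mm⁴ = 1.155×10^-5 m⁴
Effective length L_e = K·L = 0.5 × 3.32 = 1.660 m
P_cr = π²EI / L_e² = π² × 68.1×10⁹ × 1.155×10^-5 / 1.660² = 2.816×10^6 N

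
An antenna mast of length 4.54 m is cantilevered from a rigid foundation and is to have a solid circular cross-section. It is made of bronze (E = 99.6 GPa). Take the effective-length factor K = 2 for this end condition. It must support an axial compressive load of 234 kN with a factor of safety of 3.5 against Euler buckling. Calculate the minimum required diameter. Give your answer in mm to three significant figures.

Required P_cr = n·P = 3.5 × 234 = 819.0 kN
L_e = K·L = 2 × 4.54 = 9.080 m
Required I = P_cr·L_e²/(π²E) = 8.190×10^5 × 9.080² / (π² × 9.96×10^10) = 6.869×10^-5 m⁴
I_req = 6.869×10^7 mm⁴
Solid circle: I = πd⁴/64  ⇒  d = (64I/π)^(1/4) = (64×6.869×10^7/π)^(1/4) = 193 mm

d ≈ 193 mm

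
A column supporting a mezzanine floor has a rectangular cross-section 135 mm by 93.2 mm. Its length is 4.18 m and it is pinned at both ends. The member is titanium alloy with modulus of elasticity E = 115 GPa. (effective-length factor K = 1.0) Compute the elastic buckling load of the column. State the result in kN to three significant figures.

P_cr ≈ 592 kN

Buckling occurs about the weak axis: I_min = h·b³/12 with b = 93.2 mm (the shorter side).
I_min = 135×93.2³/12 = 9.108×10^6 mm⁴
I = 9.108×10^6 mm⁴ = 9.108×10^-6 m⁴
Effective length L_e = K·L = 1 × 4.18 = 4.180 m
P_cr = π²EI / L_e² = π² × 115×10⁹ × 9.108×10^-6 / 4.180² = 5.916×10^5 N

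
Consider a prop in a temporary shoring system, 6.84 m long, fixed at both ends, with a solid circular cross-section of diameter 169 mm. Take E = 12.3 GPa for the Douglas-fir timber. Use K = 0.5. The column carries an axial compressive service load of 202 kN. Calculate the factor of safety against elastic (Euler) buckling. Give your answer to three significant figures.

n ≈ 2.06

I = πd⁴/64 = π×169⁴/64 = 4.004×10^7 mm⁴
I = 4.004×10^7 mm⁴ = 4.004×10^-5 m⁴
Effective length L_e = K·L = 0.5 × 6.84 = 3.420 m
P_cr = π²EI / L_e² = π² × 12.3×10⁹ × 4.004×10^-5 / 3.420² = 4.156×10^5 N
Factor of safety n = P_cr / P = 415.59 / 202 = 2.06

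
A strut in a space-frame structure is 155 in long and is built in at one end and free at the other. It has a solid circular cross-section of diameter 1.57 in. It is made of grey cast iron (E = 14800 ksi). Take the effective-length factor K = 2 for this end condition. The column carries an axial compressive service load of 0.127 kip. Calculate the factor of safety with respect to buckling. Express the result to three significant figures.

I = πd⁴/64 = π×1.57⁴/64 = 0.2982 in⁴
Effective length L_e = K·L = 2 × 155 = 310.0 in
P_cr = π²EI / L_e² = π² × 14800×10³ × 0.2982 / 310.0² = 453.3 lb
Factor of safety n = P_cr / P = 0.45332 / 0.127 = 3.57

n ≈ 3.57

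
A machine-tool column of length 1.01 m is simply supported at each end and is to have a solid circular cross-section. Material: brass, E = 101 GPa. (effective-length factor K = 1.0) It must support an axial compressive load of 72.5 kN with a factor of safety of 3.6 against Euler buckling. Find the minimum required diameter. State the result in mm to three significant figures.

d ≈ 48.3 mm

Required P_cr = n·P = 3.6 × 72.5 = 261.0 kN
L_e = K·L = 1 × 1.01 = 1.010 m
Required I = P_cr·L_e²/(π²E) = 2.610×10^5 × 1.010² / (π² × 1.01×10^11) = 2.671×10^-7 m⁴
I_req = 2.671×10^5 mm⁴
Solid circle: I = πd⁴/64  ⇒  d = (64I/π)^(1/4) = (64×2.671×10^5/π)^(1/4) = 48.3 mm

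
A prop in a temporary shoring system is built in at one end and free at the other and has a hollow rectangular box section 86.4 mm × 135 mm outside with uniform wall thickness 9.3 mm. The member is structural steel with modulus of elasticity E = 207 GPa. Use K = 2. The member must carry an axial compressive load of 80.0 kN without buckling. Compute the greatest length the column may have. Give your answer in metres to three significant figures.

L_max ≈ 5.20 m

Inner dimensions: h_i = 135 − 2×9.3 = 116.4 mm, b_i = 86.4 − 2×9.3 = 67.80 mm
Weak-axis I_min = (h_o·b_o³ − h_i·b_i³)/12 with b_o = 86.4, b_i = 67.80 mm (shorter outer/inner sides).
I_min = (135×86.4³ − 116.4×67.80³)/12 = 4.233×10^6 mm⁴
I = 4.233×10^-6 m⁴
At the buckling limit P_cr = P = 8.000×10^4 N
From P_cr = π²EI/(K·L)²:  L = (1/K)·√(π²EI/P_cr) = (1/2)·√(π²×2.07×10^11×4.233×10^-6/8.000×10^4)
L = 5.20 m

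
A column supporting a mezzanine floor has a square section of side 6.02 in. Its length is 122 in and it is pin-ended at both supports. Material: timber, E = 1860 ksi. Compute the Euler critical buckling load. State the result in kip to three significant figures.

I = a⁴/12 = 6.02⁴/12 = 109.4 in⁴
Effective length L_e = K·L = 1 × 122 = 122.0 in
P_cr = π²EI / L_e² = π² × 1860×10³ × 109.4 / 122.0² = 1.350×10^5 lb

P_cr ≈ 135 kip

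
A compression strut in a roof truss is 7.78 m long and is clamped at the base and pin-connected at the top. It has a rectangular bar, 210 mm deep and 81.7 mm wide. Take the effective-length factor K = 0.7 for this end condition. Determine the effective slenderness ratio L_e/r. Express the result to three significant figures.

λ ≈ 231

For a rectangle r_min = b/√12 = 81.7/√12 = 23.58 mm
L_e = K·L = 0.7 × 7.78 m = 5.446 m = 5446.0 mm
λ = L_e / r_min = 5446.0 / 23.58 = 231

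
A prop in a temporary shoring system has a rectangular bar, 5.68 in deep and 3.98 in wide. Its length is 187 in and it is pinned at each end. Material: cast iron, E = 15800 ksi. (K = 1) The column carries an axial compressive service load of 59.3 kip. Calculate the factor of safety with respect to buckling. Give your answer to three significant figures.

n ≈ 2.24

Buckling occurs about the weak axis: I_min = h·b³/12 with b = 3.98 in (the shorter side).
I_min = 5.68×3.98³/12 = 29.84 in⁴
Effective length L_e = K·L = 1 × 187 = 187.0 in
P_cr = π²EI / L_e² = π² × 15800×10³ × 29.84 / 187.0² = 1.331×10^5 lb
Factor of safety n = P_cr / P = 133.07 / 59.3 = 2.24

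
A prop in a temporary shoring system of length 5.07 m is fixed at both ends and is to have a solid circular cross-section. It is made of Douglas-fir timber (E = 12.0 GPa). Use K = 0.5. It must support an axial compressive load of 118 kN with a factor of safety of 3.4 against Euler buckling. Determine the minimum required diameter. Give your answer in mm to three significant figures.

Required P_cr = n·P = 3.4 × 118 = 401.2 kN
L_e = K·L = 0.5 × 5.07 = 2.535 m
Required I = P_cr·L_e²/(π²E) = 4.012×10^5 × 2.535² / (π² × 1.20×10^10) = 2.177×10^-5 m⁴
I_req = 2.177×10^7 mm⁴
Solid circle: I = πd⁴/64  ⇒  d = (64I/π)^(1/4) = (64×2.177×10^7/π)^(1/4) = 145 mm

d ≈ 145 mm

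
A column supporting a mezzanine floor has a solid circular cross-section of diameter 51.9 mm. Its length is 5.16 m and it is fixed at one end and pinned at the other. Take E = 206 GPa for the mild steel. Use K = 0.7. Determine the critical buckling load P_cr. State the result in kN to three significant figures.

I = πd⁴/64 = π×51.9⁴/64 = 3.562×10^5 mm⁴
I = 3.562×10^5 mm⁴ = 3.562×10^-7 m⁴
Effective length L_e = K·L = 0.7 × 5.16 = 3.612 m
P_cr = π²EI / L_e² = π² × 206×10⁹ × 3.562×10^-7 / 3.612² = 5.550×10^4 N

P_cr ≈ 55.5 kN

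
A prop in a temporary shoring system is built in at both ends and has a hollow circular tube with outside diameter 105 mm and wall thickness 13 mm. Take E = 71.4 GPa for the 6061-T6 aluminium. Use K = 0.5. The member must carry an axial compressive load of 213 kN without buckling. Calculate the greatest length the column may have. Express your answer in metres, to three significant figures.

Inner diameter d_i = 105 − 2×13 = 79.00 mm
I = π(d_o⁴ − d_i⁴)/64 = π(105⁴ − 79.00⁴)/64 = 4.055×10^6 mm⁴
I = 4.055×10^-6 m⁴
At the buckling limit P_cr = P = 2.130×10^5 N
From P_cr = π²EI/(K·L)²:  L = (1/K)·√(π²EI/P_cr) = (1/0.5)·√(π²×7.14×10^10×4.055×10^-6/2.130×10^5)
L = 7.33 m

L_max ≈ 7.33 m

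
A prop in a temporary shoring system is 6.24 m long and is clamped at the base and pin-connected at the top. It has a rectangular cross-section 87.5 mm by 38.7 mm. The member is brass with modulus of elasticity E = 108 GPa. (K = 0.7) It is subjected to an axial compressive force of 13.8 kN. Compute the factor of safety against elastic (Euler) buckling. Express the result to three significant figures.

n ≈ 1.71

Buckling occurs about the weak axis: I_min = h·b³/12 with b = 38.7 mm (the shorter side).
I_min = 87.5×38.7³/12 = 4.226×10^5 mm⁴
I = 4.226×10^5 mm⁴ = 4.226×10^-7 m⁴
Effective length L_e = K·L = 0.7 × 6.24 = 4.368 m
P_cr = π²EI / L_e² = π² × 108×10⁹ × 4.226×10^-7 / 4.368² = 2.361×10^4 N
Factor of safety n = P_cr / P = 23.611 / 13.8 = 1.71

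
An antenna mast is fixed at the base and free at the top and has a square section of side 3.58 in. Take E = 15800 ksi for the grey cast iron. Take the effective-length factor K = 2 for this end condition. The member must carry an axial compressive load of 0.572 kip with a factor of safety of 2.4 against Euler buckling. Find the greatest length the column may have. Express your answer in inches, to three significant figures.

L_max ≈ 623 in

I = a⁴/12 = 3.58⁴/12 = 13.69 in⁴
Required critical load P_cr = n·P = 2.4 × 0.572 = 1.373 kip = 1.373×10^3 lb
From P_cr = π²EI/(K·L)²:  L = (1/K)·√(π²EI/P_cr) = (1/2)·√(π²×1.58×10^7×13.69/1.373×10^3)
L = 623 in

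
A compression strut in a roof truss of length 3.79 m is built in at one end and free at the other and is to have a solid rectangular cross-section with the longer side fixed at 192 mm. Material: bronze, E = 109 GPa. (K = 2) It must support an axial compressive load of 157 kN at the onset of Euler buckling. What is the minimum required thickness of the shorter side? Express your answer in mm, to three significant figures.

b ≈ 80.6 mm

L_e = K·L = 2 × 3.79 = 7.580 m
Required I = P_cr·L_e²/(π²E) = 1.570×10^5 × 7.580² / (π² × 1.09×10^11) = 8.385×10^-6 m⁴
I_req = 8.385×10^6 mm⁴
Rectangle, weak axis: I_min = h·b³/12 with h = 192 mm fixed  ⇒  b = (12I/h)^(1/3) = 80.6 mm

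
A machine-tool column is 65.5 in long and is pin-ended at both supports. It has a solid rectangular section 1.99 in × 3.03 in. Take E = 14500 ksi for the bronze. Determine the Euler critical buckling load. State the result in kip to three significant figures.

P_cr ≈ 66.4 kip

Buckling occurs about the weak axis: I_min = h·b³/12 with b = 1.99 in (the shorter side).
I_min = 3.03×1.99³/12 = 1.990 in⁴
Effective length L_e = K·L = 1 × 65.5 = 65.50 in
P_cr = π²EI / L_e² = π² × 14500×10³ × 1.990 / 65.50² = 6.638×10^4 lb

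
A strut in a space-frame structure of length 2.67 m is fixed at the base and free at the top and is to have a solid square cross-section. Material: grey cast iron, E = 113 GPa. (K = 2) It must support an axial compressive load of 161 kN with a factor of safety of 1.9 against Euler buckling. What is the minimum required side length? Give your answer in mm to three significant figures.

Required P_cr = n·P = 1.9 × 161 = 305.9 kN
L_e = K·L = 2 × 2.67 = 5.340 m
Required I = P_cr·L_e²/(π²E) = 3.059×10^5 × 5.340² / (π² × 1.13×10^11) = 7.821×10^-6 m⁴
I_req = 7.821×10^6 mm⁴
Solid square: I = a⁴/12  ⇒  a = (12I)^(1/4) = (12×7.821×10^6)^(1/4) = 98.4 mm

a ≈ 98.4 mm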